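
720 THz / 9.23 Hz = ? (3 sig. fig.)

(720e12) / (9.23) = 78.01e12

78000000000000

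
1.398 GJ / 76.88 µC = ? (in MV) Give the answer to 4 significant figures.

(1.398 × 10⁹) / (76.88 × 10⁻⁶) = 0.0181842 × 10¹⁵ V

18180000 MV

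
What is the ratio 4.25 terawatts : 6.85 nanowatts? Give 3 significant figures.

620000000000000000000

(4.25 × 10^12) / (6.85 × 10^-9) = 0.6204 × 10^21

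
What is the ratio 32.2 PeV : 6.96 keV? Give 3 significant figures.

(32.2e15) / (6.96e3) = 4.626e12

4630000000000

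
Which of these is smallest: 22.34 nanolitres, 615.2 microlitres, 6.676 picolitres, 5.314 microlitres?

6.676 picolitres

22.34 nanolitres = 0.00000002234 litres
615.2 microlitres = 0.0006152 litres
6.676 picolitres = 0.000000000006676 litres
5.314 microlitres = 0.000005314 litres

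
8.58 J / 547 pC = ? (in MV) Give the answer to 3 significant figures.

15700 MV

(8.58) / (547 × 10⁻¹²) = 0.015686 × 10¹² V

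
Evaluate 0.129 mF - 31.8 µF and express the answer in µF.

In µF:
  0.129 mF = 0.129 × 10³ µF = 129
  31.8 µF → 31.8
Difference: 129 - 31.8 = 97.2

97.2 µF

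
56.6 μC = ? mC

0.0566 mC

micro = 1e-6, milli = 1e-3; factor is 1e-3.
56.6 × 1e-3 = 0.0566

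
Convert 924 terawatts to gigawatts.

924000 gigawatts

tera = 10¹², giga = 10⁹; factor is 10³.
924 × 10³ = 924000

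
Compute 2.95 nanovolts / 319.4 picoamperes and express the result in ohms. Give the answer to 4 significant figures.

9.236 ohms

(2.95 × 10⁻⁹) / (319.4 × 10⁻¹²) = 0.00923607 × 10³ Ω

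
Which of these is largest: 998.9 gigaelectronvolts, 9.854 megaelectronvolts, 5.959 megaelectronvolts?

998.9 gigaelectronvolts

998.9 gigaelectronvolts = 998900000000 electronvolts
9.854 megaelectronvolts = 9854000 electronvolts
5.959 megaelectronvolts = 5959000 electronvolts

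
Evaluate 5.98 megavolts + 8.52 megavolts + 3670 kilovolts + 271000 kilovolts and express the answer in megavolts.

In megavolts:
  5.98 megavolts → 5.98
  8.52 megavolts → 8.52
  3670 kilovolts = 3670e-3 megavolts = 3.67
  271000 kilovolts = 271000e-3 megavolts = 271
Sum: 5.98 + 8.52 + 3.67 + 271 = 289.17

289.17 megavolts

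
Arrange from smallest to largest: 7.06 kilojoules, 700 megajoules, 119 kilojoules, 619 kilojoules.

7.06 kilojoules < 119 kilojoules < 619 kilojoules < 700 megajoules

7.06 kilojoules = 7060 joules
700 megajoules = 700000000 joules
119 kilojoules = 119000 joules
619 kilojoules = 619000 joules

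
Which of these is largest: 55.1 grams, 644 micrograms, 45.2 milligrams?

55.1 grams = 55.1 grams
644 micrograms = 0.000644 grams
45.2 milligrams = 0.0452 grams

55.1 grams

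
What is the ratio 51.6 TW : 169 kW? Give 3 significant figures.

(51.6 × 10^12) / (169 × 10^3) = 0.3053 × 10^9

305000000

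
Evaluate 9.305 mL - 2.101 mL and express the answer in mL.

In mL:
  9.305 mL → 9.305
  2.101 mL → 2.101
Difference: 9.305 - 2.101 = 7.204

7.204 mL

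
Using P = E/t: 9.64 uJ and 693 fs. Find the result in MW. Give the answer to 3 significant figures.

(9.64 × 10⁻⁶) / (693 × 10⁻¹⁵) = 0.013911 × 10⁹ W

13.9 MW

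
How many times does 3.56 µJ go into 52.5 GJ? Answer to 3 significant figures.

14700000000000000

(52.5 × 10^9) / (3.56 × 10^-6) = 14.75 × 10^15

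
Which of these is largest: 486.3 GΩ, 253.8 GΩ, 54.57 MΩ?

486.3 GΩ = 486300000000 Ω
253.8 GΩ = 253800000000 Ω
54.57 MΩ = 54570000 Ω

486.3 GΩ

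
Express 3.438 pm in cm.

pico = 10^-12, centi = 10^-2; factor is 10^-10.
3.438 × 10^-10 = 0.0000000003438

0.0000000003438 cm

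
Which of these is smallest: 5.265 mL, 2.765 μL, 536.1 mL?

2.765 μL

5.265 mL = 0.005265 L
2.765 μL = 0.000002765 L
536.1 mL = 0.5361 L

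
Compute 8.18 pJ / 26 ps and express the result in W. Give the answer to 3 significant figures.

(8.18e-12) / (26e-12) = 0.31462 W

0.315 W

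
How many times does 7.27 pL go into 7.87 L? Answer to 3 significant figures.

(7.87) / (7.27e-12) = 1.083e12

1080000000000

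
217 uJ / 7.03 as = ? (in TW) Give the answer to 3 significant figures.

30.9 TW

(217e-6) / (7.03e-18) = 30.868e12 W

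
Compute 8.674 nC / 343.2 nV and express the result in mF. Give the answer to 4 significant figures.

(8.674e-9) / (343.2e-9) = 0.0252739 F

25.27 mF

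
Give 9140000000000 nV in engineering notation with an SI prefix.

9.14 kV

= 9.14 × 10³ V; 10³ is kilo.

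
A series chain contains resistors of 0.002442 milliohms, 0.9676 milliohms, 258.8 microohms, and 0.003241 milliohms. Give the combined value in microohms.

1232.083 microohms

In microohms:
  0.002442 milliohms = 0.002442e3 microohms = 2.442
  0.9676 milliohms = 0.9676e3 microohms = 967.6
  258.8 microohms → 258.8
  0.003241 milliohms = 0.003241e3 microohms = 3.241
Sum: 2.442 + 967.6 + 258.8 + 3.241 = 1232.083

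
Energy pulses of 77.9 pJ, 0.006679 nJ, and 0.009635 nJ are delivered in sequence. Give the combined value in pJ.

In pJ:
  77.9 pJ → 77.9
  0.006679 nJ = 0.006679 × 10³ pJ = 6.679
  0.009635 nJ = 0.009635 × 10³ pJ = 9.635
Sum: 77.9 + 6.679 + 9.635 = 94.214

94.214 pJ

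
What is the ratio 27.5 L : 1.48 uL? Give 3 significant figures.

18600000

(27.5) / (1.48 × 10⁻⁶) = 18.58 × 10⁶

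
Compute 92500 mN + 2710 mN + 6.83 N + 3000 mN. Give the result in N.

In N:
  92500 mN = 92500 × 10^-3 N = 92.5
  2710 mN = 2710 × 10^-3 N = 2.71
  6.83 N → 6.83
  3000 mN = 3000 × 10^-3 N = 3
Sum: 92.5 + 2.71 + 6.83 + 3 = 105.04

105.04 N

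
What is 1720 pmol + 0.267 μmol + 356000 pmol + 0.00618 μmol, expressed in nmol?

630.9 nmol

In nmol:
  1720 pmol = 1720e-3 nmol = 1.72
  0.267 μmol = 0.267e3 nmol = 267
  356000 pmol = 356000e-3 nmol = 356
  0.00618 μmol = 0.00618e3 nmol = 6.18
Sum: 1.72 + 267 + 356 + 6.18 = 630.9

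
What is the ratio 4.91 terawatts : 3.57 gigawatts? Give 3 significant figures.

(4.91 × 10^12) / (3.57 × 10^9) = 1.375 × 10^3

1380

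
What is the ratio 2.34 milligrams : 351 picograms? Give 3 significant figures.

(2.34 × 10^-3) / (351 × 10^-12) = 0.006667 × 10^9

6670000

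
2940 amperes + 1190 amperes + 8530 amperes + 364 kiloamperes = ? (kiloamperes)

376.66 kiloamperes

In kiloamperes:
  2940 amperes = 2940e-3 kiloamperes = 2.94
  1190 amperes = 1190e-3 kiloamperes = 1.19
  8530 amperes = 8530e-3 kiloamperes = 8.53
  364 kiloamperes → 364
Sum: 2.94 + 1.19 + 8.53 + 364 = 376.66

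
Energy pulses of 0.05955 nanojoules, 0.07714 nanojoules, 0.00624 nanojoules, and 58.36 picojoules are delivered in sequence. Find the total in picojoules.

In picojoules:
  0.05955 nanojoules = 0.05955e3 picojoules = 59.55
  0.07714 nanojoules = 0.07714e3 picojoules = 77.14
  0.00624 nanojoules = 0.00624e3 picojoules = 6.24
  58.36 picojoules → 58.36
Sum: 59.55 + 77.14 + 6.24 + 58.36 = 201.29

201.29 picojoules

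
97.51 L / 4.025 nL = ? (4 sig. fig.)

24230000000

(97.51) / (4.025 × 10^-9) = 24.226 × 10^9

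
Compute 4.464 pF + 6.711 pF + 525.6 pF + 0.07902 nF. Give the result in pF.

In pF:
  4.464 pF → 4.464
  6.711 pF → 6.711
  525.6 pF → 525.6
  0.07902 nF = 0.07902e3 pF = 79.02
Sum: 4.464 + 6.711 + 525.6 + 79.02 = 615.795

615.795 pF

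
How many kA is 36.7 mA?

0.0000367 kA

milli = 10⁻³, kilo = 10³; factor is 10⁻⁶.
36.7 × 10⁻⁶ = 0.0000367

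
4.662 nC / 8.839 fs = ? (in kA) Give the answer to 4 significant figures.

527.4 kA

(4.662e-9) / (8.839e-15) = 0.527435e6 A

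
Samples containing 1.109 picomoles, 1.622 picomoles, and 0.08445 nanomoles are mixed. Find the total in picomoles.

In picomoles:
  1.109 picomoles → 1.109
  1.622 picomoles → 1.622
  0.08445 nanomoles = 0.08445 × 10^3 picomoles = 84.45
Sum: 1.109 + 1.622 + 84.45 = 87.181

87.181 picomoles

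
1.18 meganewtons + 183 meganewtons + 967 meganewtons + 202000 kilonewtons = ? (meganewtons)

1353.18 meganewtons

In meganewtons:
  1.18 meganewtons → 1.18
  183 meganewtons → 183
  967 meganewtons → 967
  202000 kilonewtons = 202000e-3 meganewtons = 202
Sum: 1.18 + 183 + 967 + 202 = 1353.18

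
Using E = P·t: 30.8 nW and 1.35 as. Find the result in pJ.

0.00000000000004158 pJ

30.8e-9 × 1.35e-18 = 41.58e-27 J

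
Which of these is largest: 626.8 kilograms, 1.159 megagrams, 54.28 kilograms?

1.159 megagrams

626.8 kilograms = 626800 grams
1.159 megagrams = 1159000 grams
54.28 kilograms = 54280 grams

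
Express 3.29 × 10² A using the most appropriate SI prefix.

329 A

= 329 A; mantissa already in [1, 1000).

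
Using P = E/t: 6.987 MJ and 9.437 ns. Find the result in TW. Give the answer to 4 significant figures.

(6.987 × 10⁶) / (9.437 × 10⁻⁹) = 0.740384 × 10¹⁵ W

740.4 TW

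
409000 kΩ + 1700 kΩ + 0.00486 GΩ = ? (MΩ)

415.56 MΩ

In MΩ:
  409000 kΩ = 409000 × 10⁻³ MΩ = 409
  1700 kΩ = 1700 × 10⁻³ MΩ = 1.7
  0.00486 GΩ = 0.00486 × 10³ MΩ = 4.86
Sum: 409 + 1.7 + 4.86 = 415.56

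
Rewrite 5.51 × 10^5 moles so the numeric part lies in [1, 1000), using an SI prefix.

= 551 × 10^3 moles; 10^3 is kilo.

551 kilomoles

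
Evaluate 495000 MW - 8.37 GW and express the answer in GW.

486.63 GW

In GW:
  495000 MW = 495000 × 10^-3 GW = 495
  8.37 GW → 8.37
Difference: 495 - 8.37 = 486.63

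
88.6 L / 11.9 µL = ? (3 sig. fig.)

7450000

(88.6) / (11.9 × 10⁻⁶) = 7.445 × 10⁶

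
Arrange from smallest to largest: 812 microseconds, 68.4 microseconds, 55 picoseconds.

812 microseconds = 0.000812 seconds
68.4 microseconds = 0.0000684 seconds
55 picoseconds = 0.000000000055 seconds

55 picoseconds < 68.4 microseconds < 812 microseconds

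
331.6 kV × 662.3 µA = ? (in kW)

0.21961868 kW

331.6e3 × 662.3e-6 = 219618.68e-3 W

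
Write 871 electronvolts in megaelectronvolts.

0.000871 megaelectronvolts

(no prefix) = 1e0, mega = 1e6; factor is 1e-6.
871 × 1e-6 = 0.000871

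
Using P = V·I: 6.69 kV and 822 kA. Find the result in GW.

5.49918 GW

6.69e3 × 822e3 = 5499.18e6 W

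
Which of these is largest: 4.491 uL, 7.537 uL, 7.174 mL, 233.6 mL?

4.491 uL = 0.000004491 L
7.537 uL = 0.000007537 L
7.174 mL = 0.007174 L
233.6 mL = 0.2336 L

233.6 mL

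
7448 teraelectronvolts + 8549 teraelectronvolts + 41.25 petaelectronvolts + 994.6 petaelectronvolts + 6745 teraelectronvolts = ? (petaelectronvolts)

In petaelectronvolts:
  7448 teraelectronvolts = 7448 × 10⁻³ petaelectronvolts = 7.448
  8549 teraelectronvolts = 8549 × 10⁻³ petaelectronvolts = 8.549
  41.25 petaelectronvolts → 41.25
  994.6 petaelectronvolts → 994.6
  6745 teraelectronvolts = 6745 × 10⁻³ petaelectronvolts = 6.745
Sum: 7.448 + 8.549 + 41.25 + 994.6 + 6.745 = 1058.592

1058.592 petaelectronvolts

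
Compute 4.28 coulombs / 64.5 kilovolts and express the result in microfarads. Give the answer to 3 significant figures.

(4.28) / (64.5 × 10³) = 0.066357 × 10⁻³ F

66.4 microfarads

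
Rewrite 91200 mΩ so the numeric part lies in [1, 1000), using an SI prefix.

91.2 Ω

= 91.2 Ω; mantissa already in [1, 1000).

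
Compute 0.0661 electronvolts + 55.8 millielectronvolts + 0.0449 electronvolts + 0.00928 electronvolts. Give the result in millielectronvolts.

In millielectronvolts:
  0.0661 electronvolts = 0.0661e3 millielectronvolts = 66.1
  55.8 millielectronvolts → 55.8
  0.0449 electronvolts = 0.0449e3 millielectronvolts = 44.9
  0.00928 electronvolts = 0.00928e3 millielectronvolts = 9.28
Sum: 66.1 + 55.8 + 44.9 + 9.28 = 176.08

176.08 millielectronvolts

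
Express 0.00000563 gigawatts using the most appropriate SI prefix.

5.63 kilowatts

= 5.63 × 10^3 watts; 10^3 is kilo.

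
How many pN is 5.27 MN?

5270000000000000000 pN

mega = 1e6, pico = 1e-12; factor is 1e18.
5.27 × 1e18 = 5270000000000000000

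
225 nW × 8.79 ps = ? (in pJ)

0.00000197775 pJ

225 × 10⁻⁹ × 8.79 × 10⁻¹² = 1977.75 × 10⁻²¹ J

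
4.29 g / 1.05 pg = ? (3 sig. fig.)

(4.29) / (1.05e-12) = 4.086e12

4090000000000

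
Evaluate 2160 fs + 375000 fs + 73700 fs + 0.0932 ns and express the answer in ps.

544.06 ps

In ps:
  2160 fs = 2160 × 10⁻³ ps = 2.16
  375000 fs = 375000 × 10⁻³ ps = 375
  73700 fs = 73700 × 10⁻³ ps = 73.7
  0.0932 ns = 0.0932 × 10³ ps = 93.2
Sum: 2.16 + 375 + 73.7 + 93.2 = 544.06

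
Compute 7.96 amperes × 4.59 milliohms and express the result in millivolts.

36.5364 millivolts

7.96 × 4.59e-3 = 36.5364e-3 V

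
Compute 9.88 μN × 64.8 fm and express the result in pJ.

9.88 × 10⁻⁶ × 64.8 × 10⁻¹⁵ = 640.224 × 10⁻²¹ J

0.000000640224 pJ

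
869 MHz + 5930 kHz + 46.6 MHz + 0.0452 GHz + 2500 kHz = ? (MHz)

969.23 MHz

In MHz:
  869 MHz → 869
  5930 kHz = 5930 × 10⁻³ MHz = 5.93
  46.6 MHz → 46.6
  0.0452 GHz = 0.0452 × 10³ MHz = 45.2
  2500 kHz = 2500 × 10⁻³ MHz = 2.5
Sum: 869 + 5.93 + 46.6 + 45.2 + 2.5 = 969.23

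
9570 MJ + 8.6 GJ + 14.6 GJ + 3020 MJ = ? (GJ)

35.79 GJ

In GJ:
  9570 MJ = 9570 × 10⁻³ GJ = 9.57
  8.6 GJ → 8.6
  14.6 GJ → 14.6
  3020 MJ = 3020 × 10⁻³ GJ = 3.02
Sum: 9.57 + 8.6 + 14.6 + 3.02 = 35.79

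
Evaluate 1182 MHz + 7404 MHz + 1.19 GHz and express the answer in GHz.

In GHz:
  1182 MHz = 1182 × 10^-3 GHz = 1.182
  7404 MHz = 7404 × 10^-3 GHz = 7.404
  1.19 GHz → 1.19
Sum: 1.182 + 7.404 + 1.19 = 9.776

9.776 GHz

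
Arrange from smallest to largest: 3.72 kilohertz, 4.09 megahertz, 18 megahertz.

3.72 kilohertz < 4.09 megahertz < 18 megahertz

3.72 kilohertz = 3720 hertz
4.09 megahertz = 4090000 hertz
18 megahertz = 18000000 hertz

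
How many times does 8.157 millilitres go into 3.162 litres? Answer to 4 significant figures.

(3.162) / (8.157 × 10⁻³) = 0.38764 × 10³

387.6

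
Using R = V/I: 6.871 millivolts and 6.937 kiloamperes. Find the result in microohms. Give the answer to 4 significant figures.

(6.871 × 10⁻³) / (6.937 × 10³) = 0.990486 × 10⁻⁶ Ω

0.9905 microohms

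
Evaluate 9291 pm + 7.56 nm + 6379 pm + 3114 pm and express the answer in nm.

26.344 nm

In nm:
  9291 pm = 9291e-3 nm = 9.291
  7.56 nm → 7.56
  6379 pm = 6379e-3 nm = 6.379
  3114 pm = 3114e-3 nm = 3.114
Sum: 9.291 + 7.56 + 6.379 + 3.114 = 26.344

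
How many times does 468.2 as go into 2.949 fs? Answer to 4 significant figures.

(2.949 × 10^-15) / (468.2 × 10^-18) = 0.0062986 × 10^3

6.299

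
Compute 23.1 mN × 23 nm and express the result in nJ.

23.1 × 10⁻³ × 23 × 10⁻⁹ = 531.3 × 10⁻¹² J

0.5313 nJ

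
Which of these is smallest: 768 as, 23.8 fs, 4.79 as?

4.79 as

768 as = 0.000000000000000768 s
23.8 fs = 0.0000000000000238 s
4.79 as = 0.00000000000000000479 s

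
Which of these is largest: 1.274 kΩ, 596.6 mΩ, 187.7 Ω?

1.274 kΩ = 1274 Ω
596.6 mΩ = 0.5966 Ω
187.7 Ω = 187.7 Ω

1.274 kΩ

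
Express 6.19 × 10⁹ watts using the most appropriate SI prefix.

= 6.19 × 10⁹ watts; 10⁹ is giga.

6.19 gigawatts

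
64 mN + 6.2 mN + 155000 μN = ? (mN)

225.2 mN

In mN:
  64 mN → 64
  6.2 mN → 6.2
  155000 μN = 155000 × 10^-3 mN = 155
Sum: 64 + 6.2 + 155 = 225.2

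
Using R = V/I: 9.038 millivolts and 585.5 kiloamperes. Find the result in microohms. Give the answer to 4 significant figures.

(9.038 × 10⁻³) / (585.5 × 10³) = 0.0154364 × 10⁻⁶ Ω

0.01544 microohms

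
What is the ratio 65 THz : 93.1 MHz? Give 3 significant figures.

(65 × 10¹²) / (93.1 × 10⁶) = 0.6982 × 10⁶

698000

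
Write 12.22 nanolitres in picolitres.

12220 picolitres

nano = 10^-9, pico = 10^-12; factor is 10^3.
12.22 × 10^3 = 12220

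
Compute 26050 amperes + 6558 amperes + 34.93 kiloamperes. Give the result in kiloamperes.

67.538 kiloamperes

In kiloamperes:
  26050 amperes = 26050 × 10^-3 kiloamperes = 26.05
  6558 amperes = 6558 × 10^-3 kiloamperes = 6.558
  34.93 kiloamperes → 34.93
Sum: 26.05 + 6.558 + 34.93 = 67.538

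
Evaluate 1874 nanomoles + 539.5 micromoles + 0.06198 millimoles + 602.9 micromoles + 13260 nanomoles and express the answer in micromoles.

In micromoles:
  1874 nanomoles = 1874e-3 micromoles = 1.874
  539.5 micromoles → 539.5
  0.06198 millimoles = 0.06198e3 micromoles = 61.98
  602.9 micromoles → 602.9
  13260 nanomoles = 13260e-3 micromoles = 13.26
Sum: 1.874 + 539.5 + 61.98 + 602.9 + 13.26 = 1219.514

1219.514 micromoles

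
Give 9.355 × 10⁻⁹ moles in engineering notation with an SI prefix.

= 9.355 × 10⁻⁹ moles; 10⁻⁹ is nano.

9.355 nanomoles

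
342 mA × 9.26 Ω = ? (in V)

342 × 10⁻³ × 9.26 = 3166.92 × 10⁻³ V

3.16692 V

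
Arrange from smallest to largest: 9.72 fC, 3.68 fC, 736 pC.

9.72 fC = 0.00000000000000972 C
3.68 fC = 0.00000000000000368 C
736 pC = 0.000000000736 C

3.68 fC < 9.72 fC < 736 pC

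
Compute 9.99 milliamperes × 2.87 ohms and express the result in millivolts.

28.6713 millivolts

9.99 × 10⁻³ × 2.87 = 28.6713 × 10⁻³ V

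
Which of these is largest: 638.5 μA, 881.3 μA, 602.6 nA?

881.3 μA

638.5 μA = 0.0006385 A
881.3 μA = 0.0008813 A
602.6 nA = 0.0000006026 A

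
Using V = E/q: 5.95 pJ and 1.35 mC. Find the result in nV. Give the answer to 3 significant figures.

(5.95 × 10⁻¹²) / (1.35 × 10⁻³) = 4.4074 × 10⁻⁹ V

4.41 nV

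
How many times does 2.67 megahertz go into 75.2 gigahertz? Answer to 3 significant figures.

28200

(75.2e9) / (2.67e6) = 28.16e3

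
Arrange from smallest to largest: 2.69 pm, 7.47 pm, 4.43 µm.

2.69 pm < 7.47 pm < 4.43 µm

2.69 pm = 0.00000000000269 m
7.47 pm = 0.00000000000747 m
4.43 µm = 0.00000443 m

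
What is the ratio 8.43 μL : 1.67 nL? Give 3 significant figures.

(8.43 × 10^-6) / (1.67 × 10^-9) = 5.048 × 10^3

5050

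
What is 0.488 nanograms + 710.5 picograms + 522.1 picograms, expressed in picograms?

1720.6 picograms

In picograms:
  0.488 nanograms = 0.488e3 picograms = 488
  710.5 picograms → 710.5
  522.1 picograms → 522.1
Sum: 488 + 710.5 + 522.1 = 1720.6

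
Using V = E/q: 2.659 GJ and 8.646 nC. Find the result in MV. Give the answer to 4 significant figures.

307500000000 MV

(2.659 × 10⁹) / (8.646 × 10⁻⁹) = 0.307541 × 10¹⁸ V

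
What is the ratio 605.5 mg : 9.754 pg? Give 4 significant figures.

62080000000

(605.5 × 10⁻³) / (9.754 × 10⁻¹²) = 62.077 × 10⁹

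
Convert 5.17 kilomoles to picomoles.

5170000000000000 picomoles

kilo = 1e3, pico = 1e-12; factor is 1e15.
5.17 × 1e15 = 5170000000000000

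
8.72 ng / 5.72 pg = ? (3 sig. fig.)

1520

(8.72 × 10^-9) / (5.72 × 10^-12) = 1.524 × 10^3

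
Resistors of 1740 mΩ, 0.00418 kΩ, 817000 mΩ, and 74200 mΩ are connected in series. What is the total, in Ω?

897.12 Ω

In Ω:
  1740 mΩ = 1740 × 10^-3 Ω = 1.74
  0.00418 kΩ = 0.00418 × 10^3 Ω = 4.18
  817000 mΩ = 817000 × 10^-3 Ω = 817
  74200 mΩ = 74200 × 10^-3 Ω = 74.2
Sum: 1.74 + 4.18 + 817 + 74.2 = 897.12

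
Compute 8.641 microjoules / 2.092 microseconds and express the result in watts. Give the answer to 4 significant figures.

(8.641e-6) / (2.092e-6) = 4.1305 W

4.130 watts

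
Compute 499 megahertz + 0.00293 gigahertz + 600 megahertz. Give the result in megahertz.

In megahertz:
  499 megahertz → 499
  0.00293 gigahertz = 0.00293 × 10^3 megahertz = 2.93
  600 megahertz → 600
Sum: 499 + 2.93 + 600 = 1101.93

1101.93 megahertz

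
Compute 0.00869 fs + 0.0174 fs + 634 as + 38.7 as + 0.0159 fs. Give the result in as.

714.69 as

In as:
  0.00869 fs = 0.00869 × 10^3 as = 8.69
  0.0174 fs = 0.0174 × 10^3 as = 17.4
  634 as → 634
  38.7 as → 38.7
  0.0159 fs = 0.0159 × 10^3 as = 15.9
Sum: 8.69 + 17.4 + 634 + 38.7 + 15.9 = 714.69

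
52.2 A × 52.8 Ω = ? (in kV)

52.2 × 52.8 = 2756.16 V

2.75616 kV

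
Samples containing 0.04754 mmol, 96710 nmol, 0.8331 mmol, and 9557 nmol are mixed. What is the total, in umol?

In umol:
  0.04754 mmol = 0.04754e3 umol = 47.54
  96710 nmol = 96710e-3 umol = 96.71
  0.8331 mmol = 0.8331e3 umol = 833.1
  9557 nmol = 9557e-3 umol = 9.557
Sum: 47.54 + 96.71 + 833.1 + 9.557 = 986.907

986.907 umol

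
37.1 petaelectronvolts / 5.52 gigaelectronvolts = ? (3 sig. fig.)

6720000

(37.1 × 10^15) / (5.52 × 10^9) = 6.721 × 10^6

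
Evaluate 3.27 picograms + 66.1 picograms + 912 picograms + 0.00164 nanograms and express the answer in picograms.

In picograms:
  3.27 picograms → 3.27
  66.1 picograms → 66.1
  912 picograms → 912
  0.00164 nanograms = 0.00164e3 picograms = 1.64
Sum: 3.27 + 66.1 + 912 + 1.64 = 983.01

983.01 picograms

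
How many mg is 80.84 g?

(no prefix) = 1e0, milli = 1e-3; factor is 1e3.
80.84 × 1e3 = 80840

80840 mg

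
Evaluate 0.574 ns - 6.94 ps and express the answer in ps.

In ps:
  0.574 ns = 0.574 × 10^3 ps = 574
  6.94 ps → 6.94
Difference: 574 - 6.94 = 567.06

567.06 ps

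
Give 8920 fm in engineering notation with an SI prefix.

= 8.92 × 10^-12 m; 10^-12 is pico.

8.92 pm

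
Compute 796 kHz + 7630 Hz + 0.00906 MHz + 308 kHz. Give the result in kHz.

In kHz:
  796 kHz → 796
  7630 Hz = 7630e-3 kHz = 7.63
  0.00906 MHz = 0.00906e3 kHz = 9.06
  308 kHz → 308
Sum: 796 + 7.63 + 9.06 + 308 = 1120.69

1120.69 kHz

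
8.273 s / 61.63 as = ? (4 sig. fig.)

(8.273) / (61.63e-18) = 0.13424e18

134200000000000000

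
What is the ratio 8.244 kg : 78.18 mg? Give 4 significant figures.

(8.244e3) / (78.18e-3) = 0.10545e6

105400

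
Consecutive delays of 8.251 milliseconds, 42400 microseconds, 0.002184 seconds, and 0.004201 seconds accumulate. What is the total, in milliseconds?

57.036 milliseconds

In milliseconds:
  8.251 milliseconds → 8.251
  42400 microseconds = 42400 × 10⁻³ milliseconds = 42.4
  0.002184 seconds = 0.002184 × 10³ milliseconds = 2.184
  0.004201 seconds = 0.004201 × 10³ milliseconds = 4.201
Sum: 8.251 + 42.4 + 2.184 + 4.201 = 57.036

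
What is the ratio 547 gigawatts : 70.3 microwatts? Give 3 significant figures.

7780000000000000

(547 × 10^9) / (70.3 × 10^-6) = 7.781 × 10^15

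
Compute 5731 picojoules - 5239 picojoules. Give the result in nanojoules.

0.492 nanojoules

In nanojoules:
  5731 picojoules = 5731 × 10^-3 nanojoules = 5.731
  5239 picojoules = 5239 × 10^-3 nanojoules = 5.239
Difference: 5.731 - 5.239 = 0.492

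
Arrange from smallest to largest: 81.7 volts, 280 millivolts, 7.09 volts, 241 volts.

280 millivolts < 7.09 volts < 81.7 volts < 241 volts

81.7 volts = 81.7 volts
280 millivolts = 0.28 volts
7.09 volts = 7.09 volts
241 volts = 241 volts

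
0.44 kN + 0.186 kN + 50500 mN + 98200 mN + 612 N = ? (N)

1386.7 N

In N:
  0.44 kN = 0.44e3 N = 440
  0.186 kN = 0.186e3 N = 186
  50500 mN = 50500e-3 N = 50.5
  98200 mN = 98200e-3 N = 98.2
  612 N → 612
Sum: 440 + 186 + 50.5 + 98.2 + 612 = 1386.7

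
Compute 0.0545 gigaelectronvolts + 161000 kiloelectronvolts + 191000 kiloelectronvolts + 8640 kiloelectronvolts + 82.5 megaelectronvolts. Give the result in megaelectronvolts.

In megaelectronvolts:
  0.0545 gigaelectronvolts = 0.0545 × 10^3 megaelectronvolts = 54.5
  161000 kiloelectronvolts = 161000 × 10^-3 megaelectronvolts = 161
  191000 kiloelectronvolts = 191000 × 10^-3 megaelectronvolts = 191
  8640 kiloelectronvolts = 8640 × 10^-3 megaelectronvolts = 8.64
  82.5 megaelectronvolts → 82.5
Sum: 54.5 + 161 + 191 + 8.64 + 82.5 = 497.64

497.64 megaelectronvolts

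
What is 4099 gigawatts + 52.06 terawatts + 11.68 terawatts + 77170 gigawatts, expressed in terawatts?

145.009 terawatts

In terawatts:
  4099 gigawatts = 4099 × 10⁻³ terawatts = 4.099
  52.06 terawatts → 52.06
  11.68 terawatts → 11.68
  77170 gigawatts = 77170 × 10⁻³ terawatts = 77.17
Sum: 4.099 + 52.06 + 11.68 + 77.17 = 145.009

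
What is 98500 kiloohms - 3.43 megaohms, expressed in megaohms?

In megaohms:
  98500 kiloohms = 98500 × 10^-3 megaohms = 98.5
  3.43 megaohms → 3.43
Difference: 98.5 - 3.43 = 95.07

95.07 megaohms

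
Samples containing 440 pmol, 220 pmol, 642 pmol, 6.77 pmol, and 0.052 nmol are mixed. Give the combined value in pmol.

In pmol:
  440 pmol → 440
  220 pmol → 220
  642 pmol → 642
  6.77 pmol → 6.77
  0.052 nmol = 0.052e3 pmol = 52
Sum: 440 + 220 + 642 + 6.77 + 52 = 1360.77

1360.77 pmol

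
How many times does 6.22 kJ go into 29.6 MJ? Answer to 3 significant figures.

4760

(29.6 × 10^6) / (6.22 × 10^3) = 4.759 × 10^3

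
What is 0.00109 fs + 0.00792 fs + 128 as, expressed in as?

In as:
  0.00109 fs = 0.00109 × 10³ as = 1.09
  0.00792 fs = 0.00792 × 10³ as = 7.92
  128 as → 128
Sum: 1.09 + 7.92 + 128 = 137.01

137.01 as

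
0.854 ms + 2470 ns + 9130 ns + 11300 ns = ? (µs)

In µs:
  0.854 ms = 0.854 × 10^3 µs = 854
  2470 ns = 2470 × 10^-3 µs = 2.47
  9130 ns = 9130 × 10^-3 µs = 9.13
  11300 ns = 11300 × 10^-3 µs = 11.3
Sum: 854 + 2.47 + 9.13 + 11.3 = 876.9

876.9 µs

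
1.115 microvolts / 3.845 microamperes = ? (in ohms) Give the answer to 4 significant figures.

0.2900 ohms

(1.115 × 10⁻⁶) / (3.845 × 10⁻⁶) = 0.289987 Ω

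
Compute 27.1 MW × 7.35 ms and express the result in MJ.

27.1 × 10⁶ × 7.35 × 10⁻³ = 199.185 × 10³ J

0.199185 MJ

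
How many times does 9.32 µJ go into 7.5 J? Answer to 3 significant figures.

805000

(7.5) / (9.32 × 10⁻⁶) = 0.8047 × 10⁶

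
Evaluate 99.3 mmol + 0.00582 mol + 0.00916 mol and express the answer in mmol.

In mmol:
  99.3 mmol → 99.3
  0.00582 mol = 0.00582e3 mmol = 5.82
  0.00916 mol = 0.00916e3 mmol = 9.16
Sum: 99.3 + 5.82 + 9.16 = 114.28

114.28 mmol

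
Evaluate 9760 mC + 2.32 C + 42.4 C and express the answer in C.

54.48 C

In C:
  9760 mC = 9760e-3 C = 9.76
  2.32 C → 2.32
  42.4 C → 42.4
Sum: 9.76 + 2.32 + 42.4 = 54.48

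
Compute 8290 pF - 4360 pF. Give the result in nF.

3.93 nF

In nF:
  8290 pF = 8290 × 10^-3 nF = 8.29
  4360 pF = 4360 × 10^-3 nF = 4.36
Difference: 8.29 - 4.36 = 3.93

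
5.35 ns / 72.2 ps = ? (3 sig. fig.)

74.1

(5.35 × 10^-9) / (72.2 × 10^-12) = 0.0741 × 10^3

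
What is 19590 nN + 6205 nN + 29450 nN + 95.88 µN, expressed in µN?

In µN:
  19590 nN = 19590 × 10⁻³ µN = 19.59
  6205 nN = 6205 × 10⁻³ µN = 6.205
  29450 nN = 29450 × 10⁻³ µN = 29.45
  95.88 µN → 95.88
Sum: 19.59 + 6.205 + 29.45 + 95.88 = 151.125

151.125 µN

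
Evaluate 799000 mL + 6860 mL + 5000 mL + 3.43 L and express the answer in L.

814.29 L

In L:
  799000 mL = 799000 × 10⁻³ L = 799
  6860 mL = 6860 × 10⁻³ L = 6.86
  5000 mL = 5000 × 10⁻³ L = 5
  3.43 L → 3.43
Sum: 799 + 6.86 + 5 + 3.43 = 814.29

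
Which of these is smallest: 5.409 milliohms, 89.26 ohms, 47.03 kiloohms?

5.409 milliohms = 0.005409 ohms
89.26 ohms = 89.26 ohms
47.03 kiloohms = 47030 ohms

5.409 milliohms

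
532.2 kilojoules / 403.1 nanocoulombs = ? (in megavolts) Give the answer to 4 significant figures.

1320000 megavolts

(532.2 × 10³) / (403.1 × 10⁻⁹) = 1.32027 × 10¹² V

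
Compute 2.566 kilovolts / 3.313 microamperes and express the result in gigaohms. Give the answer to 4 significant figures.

(2.566 × 10^3) / (3.313 × 10^-6) = 0.774525 × 10^9 Ω

0.7745 gigaohms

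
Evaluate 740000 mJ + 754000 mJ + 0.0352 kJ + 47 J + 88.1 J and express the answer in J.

In J:
  740000 mJ = 740000e-3 J = 740
  754000 mJ = 754000e-3 J = 754
  0.0352 kJ = 0.0352e3 J = 35.2
  47 J → 47
  88.1 J → 88.1
Sum: 740 + 754 + 35.2 + 47 + 88.1 = 1664.3

1664.3 J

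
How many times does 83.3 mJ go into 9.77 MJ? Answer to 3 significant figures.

117000000

(9.77e6) / (83.3e-3) = 0.1173e9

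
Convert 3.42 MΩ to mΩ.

3420000000 mΩ

mega = 10^6, milli = 10^-3; factor is 10^9.
3.42 × 10^9 = 3420000000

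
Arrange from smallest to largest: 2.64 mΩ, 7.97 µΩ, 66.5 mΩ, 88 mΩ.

2.64 mΩ = 0.00264 Ω
7.97 µΩ = 0.00000797 Ω
66.5 mΩ = 0.0665 Ω
88 mΩ = 0.088 Ω

7.97 µΩ < 2.64 mΩ < 66.5 mΩ < 88 mΩ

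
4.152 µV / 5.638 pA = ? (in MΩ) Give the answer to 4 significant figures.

(4.152 × 10⁻⁶) / (5.638 × 10⁻¹²) = 0.736431 × 10⁶ Ω

0.7364 MΩ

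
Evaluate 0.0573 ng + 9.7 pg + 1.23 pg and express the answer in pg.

68.23 pg

In pg:
  0.0573 ng = 0.0573e3 pg = 57.3
  9.7 pg → 9.7
  1.23 pg → 1.23
Sum: 57.3 + 9.7 + 1.23 = 68.23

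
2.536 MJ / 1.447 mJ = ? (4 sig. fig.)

(2.536 × 10^6) / (1.447 × 10^-3) = 1.7526 × 10^9

1753000000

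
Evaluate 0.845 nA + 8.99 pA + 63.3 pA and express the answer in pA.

917.29 pA

In pA:
  0.845 nA = 0.845 × 10³ pA = 845
  8.99 pA → 8.99
  63.3 pA → 63.3
Sum: 845 + 8.99 + 63.3 = 917.29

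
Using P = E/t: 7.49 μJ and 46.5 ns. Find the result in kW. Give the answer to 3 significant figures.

0.161 kW

(7.49e-6) / (46.5e-9) = 0.16108e3 W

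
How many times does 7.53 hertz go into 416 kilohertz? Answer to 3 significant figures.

55200

(416 × 10^3) / (7.53) = 55.25 × 10^3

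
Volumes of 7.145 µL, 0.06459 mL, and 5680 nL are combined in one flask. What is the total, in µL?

In µL:
  7.145 µL → 7.145
  0.06459 mL = 0.06459e3 µL = 64.59
  5680 nL = 5680e-3 µL = 5.68
Sum: 7.145 + 64.59 + 5.68 = 77.415

77.415 µL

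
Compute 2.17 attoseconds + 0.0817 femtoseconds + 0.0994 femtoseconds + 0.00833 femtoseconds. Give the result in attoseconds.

In attoseconds:
  2.17 attoseconds → 2.17
  0.0817 femtoseconds = 0.0817 × 10^3 attoseconds = 81.7
  0.0994 femtoseconds = 0.0994 × 10^3 attoseconds = 99.4
  0.00833 femtoseconds = 0.00833 × 10^3 attoseconds = 8.33
Sum: 2.17 + 81.7 + 99.4 + 8.33 = 191.6

191.6 attoseconds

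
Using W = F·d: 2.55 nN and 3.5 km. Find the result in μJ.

2.55 × 10⁻⁹ × 3.5 × 10³ = 8.925 × 10⁻⁶ J

8.925 μJ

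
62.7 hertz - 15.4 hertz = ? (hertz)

47.3 hertz

In hertz:
  62.7 hertz → 62.7
  15.4 hertz → 15.4
Difference: 62.7 - 15.4 = 47.3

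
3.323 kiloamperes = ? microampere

3323000000 microamperes

kilo = 10³, micro = 10⁻⁶; factor is 10⁹.
3.323 × 10⁹ = 3323000000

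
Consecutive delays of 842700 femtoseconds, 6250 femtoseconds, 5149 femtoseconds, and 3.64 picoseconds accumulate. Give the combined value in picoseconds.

857.739 picoseconds

In picoseconds:
  842700 femtoseconds = 842700e-3 picoseconds = 842.7
  6250 femtoseconds = 6250e-3 picoseconds = 6.25
  5149 femtoseconds = 5149e-3 picoseconds = 5.149
  3.64 picoseconds → 3.64
Sum: 842.7 + 6.25 + 5.149 + 3.64 = 857.739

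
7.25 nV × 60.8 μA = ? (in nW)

0.0004408 nW

7.25e-9 × 60.8e-6 = 440.8e-15 W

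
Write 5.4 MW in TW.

0.0000054 TW

mega = 10⁶, tera = 10¹²; factor is 10⁻⁶.
5.4 × 10⁻⁶ = 0.0000054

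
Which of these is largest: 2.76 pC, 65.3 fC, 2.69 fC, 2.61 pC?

2.76 pC = 0.00000000000276 C
65.3 fC = 0.0000000000000653 C
2.69 fC = 0.00000000000000269 C
2.61 pC = 0.00000000000261 C

2.76 pC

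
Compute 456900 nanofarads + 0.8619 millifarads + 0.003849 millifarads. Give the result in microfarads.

1322.649 microfarads

In microfarads:
  456900 nanofarads = 456900 × 10^-3 microfarads = 456.9
  0.8619 millifarads = 0.8619 × 10^3 microfarads = 861.9
  0.003849 millifarads = 0.003849 × 10^3 microfarads = 3.849
Sum: 456.9 + 861.9 + 3.849 = 1322.649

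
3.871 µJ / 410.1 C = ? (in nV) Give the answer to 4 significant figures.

(3.871 × 10⁻⁶) / (410.1) = 0.00943916 × 10⁻⁶ V

9.439 nV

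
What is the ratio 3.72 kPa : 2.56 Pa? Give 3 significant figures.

(3.72 × 10³) / (2.56) = 1.453 × 10³

1450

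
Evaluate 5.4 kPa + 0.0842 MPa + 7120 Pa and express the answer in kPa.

In kPa:
  5.4 kPa → 5.4
  0.0842 MPa = 0.0842 × 10³ kPa = 84.2
  7120 Pa = 7120 × 10⁻³ kPa = 7.12
Sum: 5.4 + 84.2 + 7.12 = 96.72

96.72 kPa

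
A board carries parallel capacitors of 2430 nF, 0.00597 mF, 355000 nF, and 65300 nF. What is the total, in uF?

In uF:
  2430 nF = 2430e-3 uF = 2.43
  0.00597 mF = 0.00597e3 uF = 5.97
  355000 nF = 355000e-3 uF = 355
  65300 nF = 65300e-3 uF = 65.3
Sum: 2.43 + 5.97 + 355 + 65.3 = 428.7

428.7 uF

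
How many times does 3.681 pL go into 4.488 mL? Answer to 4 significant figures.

(4.488e-3) / (3.681e-12) = 1.2192e9

1219000000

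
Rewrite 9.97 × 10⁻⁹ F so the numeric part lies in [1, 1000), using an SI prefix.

9.97 nF

= 9.97 × 10⁻⁹ F; 10⁻⁹ is nano.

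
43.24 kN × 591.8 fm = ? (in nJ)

25.589432 nJ

43.24e3 × 591.8e-15 = 25589.432e-12 J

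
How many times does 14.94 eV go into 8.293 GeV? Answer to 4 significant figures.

555100000

(8.293 × 10^9) / (14.94) = 0.55509 × 10^9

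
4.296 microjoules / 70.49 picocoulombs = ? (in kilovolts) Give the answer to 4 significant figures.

(4.296 × 10^-6) / (70.49 × 10^-12) = 0.0609448 × 10^6 V

60.94 kilovolts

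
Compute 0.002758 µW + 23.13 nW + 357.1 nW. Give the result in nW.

In nW:
  0.002758 µW = 0.002758 × 10³ nW = 2.758
  23.13 nW → 23.13
  357.1 nW → 357.1
Sum: 2.758 + 23.13 + 357.1 = 382.988

382.988 nW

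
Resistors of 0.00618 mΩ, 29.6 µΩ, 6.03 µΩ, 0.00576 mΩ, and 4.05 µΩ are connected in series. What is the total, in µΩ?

In µΩ:
  0.00618 mΩ = 0.00618 × 10^3 µΩ = 6.18
  29.6 µΩ → 29.6
  6.03 µΩ → 6.03
  0.00576 mΩ = 0.00576 × 10^3 µΩ = 5.76
  4.05 µΩ → 4.05
Sum: 6.18 + 29.6 + 6.03 + 5.76 + 4.05 = 51.62

51.62 µΩ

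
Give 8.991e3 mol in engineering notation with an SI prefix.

8.991 kmol

= 8.991e3 mol; 1e3 is kilo.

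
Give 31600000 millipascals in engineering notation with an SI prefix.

31.6 kilopascals

= 31.6 × 10³ pascals; 10³ is kilo.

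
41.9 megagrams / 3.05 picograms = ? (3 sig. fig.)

13700000000000000000

(41.9 × 10⁶) / (3.05 × 10⁻¹²) = 13.74 × 10¹⁸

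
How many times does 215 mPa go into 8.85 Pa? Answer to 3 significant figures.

41.2

(8.85) / (215 × 10⁻³) = 0.04116 × 10³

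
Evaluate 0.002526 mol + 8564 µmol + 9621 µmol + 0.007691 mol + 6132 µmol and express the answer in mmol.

34.534 mmol

In mmol:
  0.002526 mol = 0.002526e3 mmol = 2.526
  8564 µmol = 8564e-3 mmol = 8.564
  9621 µmol = 9621e-3 mmol = 9.621
  0.007691 mol = 0.007691e3 mmol = 7.691
  6132 µmol = 6132e-3 mmol = 6.132
Sum: 2.526 + 8.564 + 9.621 + 7.691 + 6.132 = 34.534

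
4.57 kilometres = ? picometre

4570000000000000 picometres

kilo = 1e3, pico = 1e-12; factor is 1e15.
4.57 × 1e15 = 4570000000000000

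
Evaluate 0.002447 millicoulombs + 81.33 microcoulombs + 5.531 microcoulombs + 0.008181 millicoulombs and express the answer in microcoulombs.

97.489 microcoulombs

In microcoulombs:
  0.002447 millicoulombs = 0.002447 × 10^3 microcoulombs = 2.447
  81.33 microcoulombs → 81.33
  5.531 microcoulombs → 5.531
  0.008181 millicoulombs = 0.008181 × 10^3 microcoulombs = 8.181
Sum: 2.447 + 81.33 + 5.531 + 8.181 = 97.489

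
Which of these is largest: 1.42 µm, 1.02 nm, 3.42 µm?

1.42 µm = 0.00000142 m
1.02 nm = 0.00000000102 m
3.42 µm = 0.00000342 m

3.42 µm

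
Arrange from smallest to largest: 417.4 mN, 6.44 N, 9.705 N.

417.4 mN < 6.44 N < 9.705 N

417.4 mN = 0.4174 N
6.44 N = 6.44 N
9.705 N = 9.705 N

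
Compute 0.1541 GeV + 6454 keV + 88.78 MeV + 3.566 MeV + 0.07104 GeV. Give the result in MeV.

323.94 MeV

In MeV:
  0.1541 GeV = 0.1541 × 10³ MeV = 154.1
  6454 keV = 6454 × 10⁻³ MeV = 6.454
  88.78 MeV → 88.78
  3.566 MeV → 3.566
  0.07104 GeV = 0.07104 × 10³ MeV = 71.04
Sum: 154.1 + 6.454 + 88.78 + 3.566 + 71.04 = 323.94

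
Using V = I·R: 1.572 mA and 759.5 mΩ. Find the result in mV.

1.193934 mV

1.572 × 10⁻³ × 759.5 × 10⁻³ = 1193.934 × 10⁻⁶ V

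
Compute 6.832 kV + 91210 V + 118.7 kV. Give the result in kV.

In kV:
  6.832 kV → 6.832
  91210 V = 91210 × 10^-3 kV = 91.21
  118.7 kV → 118.7
Sum: 6.832 + 91.21 + 118.7 = 216.742

216.742 kV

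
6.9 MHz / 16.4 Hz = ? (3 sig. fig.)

421000

(6.9 × 10⁶) / (16.4) = 0.4207 × 10⁶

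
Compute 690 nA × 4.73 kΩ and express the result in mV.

690 × 10⁻⁹ × 4.73 × 10³ = 3263.7 × 10⁻⁶ V

3.2637 mV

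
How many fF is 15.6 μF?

15600000000 fF

micro = 10^-6, femto = 10^-15; factor is 10^9.
15.6 × 10^9 = 15600000000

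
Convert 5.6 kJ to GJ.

kilo = 1e3, giga = 1e9; factor is 1e-6.
5.6 × 1e-6 = 0.0000056

0.0000056 GJ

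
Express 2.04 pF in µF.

pico = 1e-12, micro = 1e-6; factor is 1e-6.
2.04 × 1e-6 = 0.00000204

0.00000204 µF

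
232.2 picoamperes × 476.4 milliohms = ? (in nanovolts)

232.2 × 10⁻¹² × 476.4 × 10⁻³ = 110620.08 × 10⁻¹⁵ V

0.11062008 nanovolts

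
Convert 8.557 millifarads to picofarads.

milli = 1e-3, pico = 1e-12; factor is 1e9.
8.557 × 1e9 = 8557000000

8557000000 picofarads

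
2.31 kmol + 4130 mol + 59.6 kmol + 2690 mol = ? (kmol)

68.73 kmol

In kmol:
  2.31 kmol → 2.31
  4130 mol = 4130 × 10⁻³ kmol = 4.13
  59.6 kmol → 59.6
  2690 mol = 2690 × 10⁻³ kmol = 2.69
Sum: 2.31 + 4.13 + 59.6 + 2.69 = 68.73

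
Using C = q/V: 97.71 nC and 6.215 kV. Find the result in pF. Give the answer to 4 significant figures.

15.72 pF

(97.71e-9) / (6.215e3) = 15.7216e-12 F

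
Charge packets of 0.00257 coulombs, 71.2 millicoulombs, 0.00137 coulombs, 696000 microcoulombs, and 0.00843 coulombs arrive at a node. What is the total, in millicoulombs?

In millicoulombs:
  0.00257 coulombs = 0.00257 × 10³ millicoulombs = 2.57
  71.2 millicoulombs → 71.2
  0.00137 coulombs = 0.00137 × 10³ millicoulombs = 1.37
  696000 microcoulombs = 696000 × 10⁻³ millicoulombs = 696
  0.00843 coulombs = 0.00843 × 10³ millicoulombs = 8.43
Sum: 2.57 + 71.2 + 1.37 + 696 + 8.43 = 779.57

779.57 millicoulombs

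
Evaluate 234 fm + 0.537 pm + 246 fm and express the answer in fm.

1017 fm

In fm:
  234 fm → 234
  0.537 pm = 0.537 × 10^3 fm = 537
  246 fm → 246
Sum: 234 + 537 + 246 = 1017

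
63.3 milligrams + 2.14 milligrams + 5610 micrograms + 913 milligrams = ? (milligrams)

984.05 milligrams

In milligrams:
  63.3 milligrams → 63.3
  2.14 milligrams → 2.14
  5610 micrograms = 5610e-3 milligrams = 5.61
  913 milligrams → 913
Sum: 63.3 + 2.14 + 5.61 + 913 = 984.05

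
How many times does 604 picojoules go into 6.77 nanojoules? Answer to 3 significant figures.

11.2

(6.77 × 10⁻⁹) / (604 × 10⁻¹²) = 0.01121 × 10³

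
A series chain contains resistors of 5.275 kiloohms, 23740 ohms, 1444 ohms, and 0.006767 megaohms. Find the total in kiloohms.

37.226 kiloohms

In kiloohms:
  5.275 kiloohms → 5.275
  23740 ohms = 23740 × 10^-3 kiloohms = 23.74
  1444 ohms = 1444 × 10^-3 kiloohms = 1.444
  0.006767 megaohms = 0.006767 × 10^3 kiloohms = 6.767
Sum: 5.275 + 23.74 + 1.444 + 6.767 = 37.226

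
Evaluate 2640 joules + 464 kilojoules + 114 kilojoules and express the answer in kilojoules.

580.64 kilojoules

In kilojoules:
  2640 joules = 2640 × 10^-3 kilojoules = 2.64
  464 kilojoules → 464
  114 kilojoules → 114
Sum: 2.64 + 464 + 114 = 580.64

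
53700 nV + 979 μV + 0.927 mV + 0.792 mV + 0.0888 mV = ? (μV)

2840.5 μV

In μV:
  53700 nV = 53700 × 10^-3 μV = 53.7
  979 μV → 979
  0.927 mV = 0.927 × 10^3 μV = 927
  0.792 mV = 0.792 × 10^3 μV = 792
  0.0888 mV = 0.0888 × 10^3 μV = 88.8
Sum: 53.7 + 979 + 927 + 792 + 88.8 = 2840.5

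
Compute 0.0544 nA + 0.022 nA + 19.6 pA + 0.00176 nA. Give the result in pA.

In pA:
  0.0544 nA = 0.0544 × 10^3 pA = 54.4
  0.022 nA = 0.022 × 10^3 pA = 22
  19.6 pA → 19.6
  0.00176 nA = 0.00176 × 10^3 pA = 1.76
Sum: 54.4 + 22 + 19.6 + 1.76 = 97.76

97.76 pA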